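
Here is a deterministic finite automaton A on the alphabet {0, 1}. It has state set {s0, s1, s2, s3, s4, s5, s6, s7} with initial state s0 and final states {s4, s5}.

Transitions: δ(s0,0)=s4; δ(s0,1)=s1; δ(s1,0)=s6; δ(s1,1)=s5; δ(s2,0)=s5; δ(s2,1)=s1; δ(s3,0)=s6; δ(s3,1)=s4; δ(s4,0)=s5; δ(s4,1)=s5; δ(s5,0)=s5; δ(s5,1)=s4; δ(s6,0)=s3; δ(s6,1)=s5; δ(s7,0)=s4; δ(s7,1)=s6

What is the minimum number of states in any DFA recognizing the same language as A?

States {s2,s7} cannot be reached from the start state, so discard them.
P0 = {s4,s5} | {s0,s1,s3,s6}.
Refine {s0,s1,s3,s6} on symbol 0: members go to different blocks, giving {s1,s3,s6} and {s0}.
No further refinement is possible. Final partition (3 blocks): {s4,s5} | {s1,s3,s6} | {s0}.

3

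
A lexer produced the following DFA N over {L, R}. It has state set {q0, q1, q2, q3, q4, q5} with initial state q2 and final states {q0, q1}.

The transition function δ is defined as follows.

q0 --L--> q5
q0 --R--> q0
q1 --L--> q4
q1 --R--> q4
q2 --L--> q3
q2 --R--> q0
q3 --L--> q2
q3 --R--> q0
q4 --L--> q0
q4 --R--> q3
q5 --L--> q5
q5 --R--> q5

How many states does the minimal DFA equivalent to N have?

3

States {q1,q4} cannot be reached from the start state, so discard them.
Start with accepting vs non-accepting: {q0} | {q2,q3,q5}.
Split {q2,q3,q5} by δ(·,R) → {q2,q3} and {q5}.
The partition is now stable with 3 blocks: {q0} | {q2,q3} | {q5}.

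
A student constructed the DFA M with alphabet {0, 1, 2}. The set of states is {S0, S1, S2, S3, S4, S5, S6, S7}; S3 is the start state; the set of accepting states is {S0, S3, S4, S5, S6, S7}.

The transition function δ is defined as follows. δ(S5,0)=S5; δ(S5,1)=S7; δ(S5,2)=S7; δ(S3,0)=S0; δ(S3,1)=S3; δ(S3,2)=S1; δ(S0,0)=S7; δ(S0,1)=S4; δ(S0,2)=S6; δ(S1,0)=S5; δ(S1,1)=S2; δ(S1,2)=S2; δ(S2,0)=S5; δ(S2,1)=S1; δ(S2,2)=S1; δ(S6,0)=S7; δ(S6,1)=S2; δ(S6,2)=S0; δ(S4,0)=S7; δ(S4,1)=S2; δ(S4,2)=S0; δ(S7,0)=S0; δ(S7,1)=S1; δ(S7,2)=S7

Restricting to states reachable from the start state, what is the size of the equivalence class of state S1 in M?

2

Every state is reachable, so we keep all 8.
Start with accepting vs non-accepting: {S0,S3,S4,S5,S6,S7} | {S1,S2}.
Refine {S0,S3,S4,S5,S6,S7} on symbol 1: members go to different blocks, giving {S0,S3,S5} and {S4,S6,S7}.
Refine {S0,S3,S5} on symbol 0: members go to different blocks, giving {S3,S5} and {S0}.
Split {S3,S5} by δ(·,0) → {S3} and {S5}.
Split {S4,S6,S7} by δ(·,0) → {S4,S6} and {S7}.
Stable partition: {S3} | {S1,S2} | {S4,S6} | {S0} | {S5} | {S7} — 6 equivalence classes.
The equivalence class containing S1 is {S1,S2}, of size 2.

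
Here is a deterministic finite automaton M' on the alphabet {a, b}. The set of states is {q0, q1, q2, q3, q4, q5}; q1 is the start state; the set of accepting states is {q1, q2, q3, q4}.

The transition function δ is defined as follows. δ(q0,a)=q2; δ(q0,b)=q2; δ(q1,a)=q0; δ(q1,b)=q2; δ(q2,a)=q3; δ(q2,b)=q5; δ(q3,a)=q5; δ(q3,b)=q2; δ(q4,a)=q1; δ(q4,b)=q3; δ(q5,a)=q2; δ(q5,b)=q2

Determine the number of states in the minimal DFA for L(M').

3

States {q4} cannot be reached from the start state, so discard them.
Initial partition by acceptance: {q1,q2,q3} | {q0,q5}.
On input a, block {q1,q2,q3} splits into {q1,q3} and {q2}.
No further refinement is possible. Final partition (3 blocks): {q1,q3} | {q0,q5} | {q2}.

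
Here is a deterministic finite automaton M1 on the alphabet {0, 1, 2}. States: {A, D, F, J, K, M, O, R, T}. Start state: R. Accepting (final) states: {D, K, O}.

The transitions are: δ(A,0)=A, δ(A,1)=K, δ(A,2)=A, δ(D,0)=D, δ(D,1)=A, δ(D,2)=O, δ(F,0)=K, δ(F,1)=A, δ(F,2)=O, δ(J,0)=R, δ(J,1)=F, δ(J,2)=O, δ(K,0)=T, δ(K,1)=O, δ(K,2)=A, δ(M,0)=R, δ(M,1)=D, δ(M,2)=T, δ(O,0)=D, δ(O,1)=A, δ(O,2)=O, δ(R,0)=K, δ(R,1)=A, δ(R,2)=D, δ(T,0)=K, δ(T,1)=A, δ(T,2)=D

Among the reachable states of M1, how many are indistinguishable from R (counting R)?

2

States {F,J,M} cannot be reached from the start state, so discard them.
Start with accepting vs non-accepting: {D,K,O} | {A,R,T}.
On input 0, block {D,K,O} splits into {D,O} and {K}.
Refine {A,R,T} on symbol 0: members go to different blocks, giving {R,T} and {A}.
Stable partition: {D,O} | {R,T} | {K} | {A} — 4 equivalence classes.
The equivalence class containing R is {R,T}, of size 2.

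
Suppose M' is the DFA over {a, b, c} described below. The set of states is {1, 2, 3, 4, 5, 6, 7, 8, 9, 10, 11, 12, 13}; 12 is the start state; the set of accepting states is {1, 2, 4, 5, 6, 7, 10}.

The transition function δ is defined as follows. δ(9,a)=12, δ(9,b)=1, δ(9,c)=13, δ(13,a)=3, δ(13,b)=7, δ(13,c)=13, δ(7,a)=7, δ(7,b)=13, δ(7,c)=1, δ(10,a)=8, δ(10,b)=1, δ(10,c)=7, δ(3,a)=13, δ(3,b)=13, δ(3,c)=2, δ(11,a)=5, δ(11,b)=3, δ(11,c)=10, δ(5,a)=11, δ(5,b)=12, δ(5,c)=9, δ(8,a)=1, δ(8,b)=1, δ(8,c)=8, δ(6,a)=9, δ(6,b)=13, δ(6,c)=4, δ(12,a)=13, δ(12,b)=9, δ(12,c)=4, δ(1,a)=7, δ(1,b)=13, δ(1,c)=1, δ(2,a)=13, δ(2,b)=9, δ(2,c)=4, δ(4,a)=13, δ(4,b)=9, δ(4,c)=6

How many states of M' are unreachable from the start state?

4

BFS from 12 reaches {1, 2, 3, 4, 6, 7, 9, 12, 13}; the 4 state(s) 5, 8, 10, 11 are never visited.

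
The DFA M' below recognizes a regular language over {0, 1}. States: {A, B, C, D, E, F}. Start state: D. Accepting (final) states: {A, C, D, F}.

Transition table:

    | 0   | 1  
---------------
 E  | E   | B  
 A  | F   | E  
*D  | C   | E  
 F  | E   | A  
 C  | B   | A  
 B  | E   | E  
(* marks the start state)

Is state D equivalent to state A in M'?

All states are reachable from the start state.
Start with accepting vs non-accepting: {A,C,D,F} | {B,E}.
Refine {A,C,D,F} on symbol 0: members go to different blocks, giving {A,D} and {C,F}.
No further refinement is possible. Final partition (3 blocks): {A,D} | {B,E} | {C,F}.
D and A lie in the same block of the stable partition, so they are equivalent — no string distinguishes them.

Yes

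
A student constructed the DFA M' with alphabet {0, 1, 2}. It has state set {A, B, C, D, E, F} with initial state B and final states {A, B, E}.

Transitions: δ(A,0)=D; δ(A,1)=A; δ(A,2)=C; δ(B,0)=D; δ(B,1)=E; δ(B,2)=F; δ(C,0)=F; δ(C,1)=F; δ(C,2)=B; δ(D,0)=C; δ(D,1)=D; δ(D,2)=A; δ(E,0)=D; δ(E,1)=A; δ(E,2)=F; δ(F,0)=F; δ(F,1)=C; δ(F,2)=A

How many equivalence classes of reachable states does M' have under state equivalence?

2

Start with accepting vs non-accepting: {A,B,E} | {C,D,F}.
Stable partition: {A,B,E} | {C,D,F} — 2 equivalence classes.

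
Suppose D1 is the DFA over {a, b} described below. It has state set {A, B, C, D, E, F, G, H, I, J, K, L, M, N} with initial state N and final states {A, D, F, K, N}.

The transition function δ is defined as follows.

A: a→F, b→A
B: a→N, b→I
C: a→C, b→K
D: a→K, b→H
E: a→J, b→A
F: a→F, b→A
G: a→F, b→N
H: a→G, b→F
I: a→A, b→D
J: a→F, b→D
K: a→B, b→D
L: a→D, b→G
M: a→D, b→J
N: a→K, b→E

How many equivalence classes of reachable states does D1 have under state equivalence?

States {C,L,M} cannot be reached from the start state, so discard them.
P0 = {A,D,F,K,N} | {B,E,G,H,I,J}.
Refine {A,D,F,K,N} on symbol a: members go to different blocks, giving {A,D,F,N} and {K}.
Refine {A,D,F,N} on symbol a: members go to different blocks, giving {A,F} and {D,N}.
Refine {B,E,G,H,I,J} on symbol a: members go to different blocks, giving {G,I,J} and {E,H} and {B}.
Stable partition: {A,F} | {G,I,J} | {K} | {D,N} | {E,H} | {B} — 6 equivalence classes.

6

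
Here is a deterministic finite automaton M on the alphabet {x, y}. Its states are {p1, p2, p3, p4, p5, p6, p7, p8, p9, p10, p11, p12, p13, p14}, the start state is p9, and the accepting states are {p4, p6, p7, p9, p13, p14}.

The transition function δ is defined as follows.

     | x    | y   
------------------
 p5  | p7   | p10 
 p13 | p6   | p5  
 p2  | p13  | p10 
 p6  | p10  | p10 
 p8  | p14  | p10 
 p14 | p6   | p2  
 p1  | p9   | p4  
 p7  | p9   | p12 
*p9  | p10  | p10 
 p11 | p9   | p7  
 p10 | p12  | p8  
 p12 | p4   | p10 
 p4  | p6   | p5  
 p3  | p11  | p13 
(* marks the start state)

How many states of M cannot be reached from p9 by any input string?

No path from p9 leads to p1, p3, p11; the other 11 states are all reachable.

3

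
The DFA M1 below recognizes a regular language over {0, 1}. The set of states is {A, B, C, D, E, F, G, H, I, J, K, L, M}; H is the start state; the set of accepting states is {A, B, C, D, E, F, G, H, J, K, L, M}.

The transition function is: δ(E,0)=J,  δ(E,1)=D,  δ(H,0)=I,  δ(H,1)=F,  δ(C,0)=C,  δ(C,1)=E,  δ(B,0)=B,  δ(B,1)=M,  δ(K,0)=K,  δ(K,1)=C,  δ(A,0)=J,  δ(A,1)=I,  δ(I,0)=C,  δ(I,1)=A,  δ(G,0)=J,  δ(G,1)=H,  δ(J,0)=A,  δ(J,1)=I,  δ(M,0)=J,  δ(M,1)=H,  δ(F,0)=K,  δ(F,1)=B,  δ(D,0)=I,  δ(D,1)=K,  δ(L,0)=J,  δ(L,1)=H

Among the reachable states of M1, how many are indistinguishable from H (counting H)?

2

Reachable states from the start: {A,B,C,D,E,F,H,I,J,K,M}. Unreachable: {G,L} — drop them.
Start with accepting vs non-accepting: {A,B,C,D,E,F,H,J,K,M} | {I}.
On input 0, block {A,B,C,D,E,F,H,J,K,M} splits into {A,B,C,E,F,J,K,M} and {D,H}.
Refine {A,B,C,E,F,J,K,M} on symbol 1: members go to different blocks, giving {B,C,F,K} and {A,J} and {E,M}.
Split {B,C,F,K} by δ(·,1) → {B,C} and {F,K}.
No further refinement is possible. Final partition (6 blocks): {B,C} | {I} | {D,H} | {A,J} | {E,M} | {F,K}.
The equivalence class containing H is {D,H}, of size 2.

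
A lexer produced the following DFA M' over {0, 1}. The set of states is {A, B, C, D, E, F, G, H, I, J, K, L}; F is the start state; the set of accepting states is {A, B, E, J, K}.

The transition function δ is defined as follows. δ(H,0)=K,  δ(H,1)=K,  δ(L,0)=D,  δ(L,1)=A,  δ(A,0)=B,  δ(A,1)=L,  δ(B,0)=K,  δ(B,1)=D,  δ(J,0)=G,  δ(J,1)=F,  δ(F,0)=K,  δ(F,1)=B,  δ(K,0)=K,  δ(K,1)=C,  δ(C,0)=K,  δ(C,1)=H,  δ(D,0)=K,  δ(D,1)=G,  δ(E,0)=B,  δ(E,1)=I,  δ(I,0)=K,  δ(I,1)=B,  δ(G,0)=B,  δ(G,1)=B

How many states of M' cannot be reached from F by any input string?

5

BFS from F reaches {B, C, D, F, G, H, K}; the 5 state(s) A, E, I, J, L are never visited.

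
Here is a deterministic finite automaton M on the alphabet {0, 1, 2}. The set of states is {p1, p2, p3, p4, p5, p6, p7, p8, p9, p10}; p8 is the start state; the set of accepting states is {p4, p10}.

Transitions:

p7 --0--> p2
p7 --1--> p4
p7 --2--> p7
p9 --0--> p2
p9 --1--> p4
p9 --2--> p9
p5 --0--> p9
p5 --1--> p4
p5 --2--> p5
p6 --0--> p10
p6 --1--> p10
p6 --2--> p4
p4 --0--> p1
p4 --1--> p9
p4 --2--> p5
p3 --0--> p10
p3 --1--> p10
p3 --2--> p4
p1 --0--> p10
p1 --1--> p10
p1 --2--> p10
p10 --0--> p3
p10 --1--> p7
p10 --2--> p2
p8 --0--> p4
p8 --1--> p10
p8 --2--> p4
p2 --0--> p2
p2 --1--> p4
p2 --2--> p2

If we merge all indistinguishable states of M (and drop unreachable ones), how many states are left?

First remove the unreachable states {p6}; 9 states remain.
P0 = {p4,p10} | {p1,p2,p3,p5,p7,p8,p9}.
Refine {p1,p2,p3,p5,p7,p8,p9} on symbol 0: members go to different blocks, giving {p2,p5,p7,p9} and {p1,p3,p8}.
No further refinement is possible. Final partition (3 blocks): {p4,p10} | {p2,p5,p7,p9} | {p1,p3,p8}.

3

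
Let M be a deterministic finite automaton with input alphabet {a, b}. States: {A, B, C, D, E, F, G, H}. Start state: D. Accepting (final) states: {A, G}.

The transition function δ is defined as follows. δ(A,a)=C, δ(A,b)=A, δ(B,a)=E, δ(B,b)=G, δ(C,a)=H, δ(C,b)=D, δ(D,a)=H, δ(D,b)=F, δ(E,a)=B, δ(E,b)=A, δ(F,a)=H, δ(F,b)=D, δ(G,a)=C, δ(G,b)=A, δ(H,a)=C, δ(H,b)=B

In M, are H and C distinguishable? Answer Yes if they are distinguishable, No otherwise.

Yes

All states are reachable from the start state.
Initial partition by acceptance: {A,G} | {B,C,D,E,F,H}.
On input b, block {B,C,D,E,F,H} splits into {C,D,F,H} and {B,E}.
Refine {C,D,F,H} on symbol b: members go to different blocks, giving {C,D,F} and {H}.
Stable partition: {A,G} | {C,D,F} | {B,E} | {H} — 4 equivalence classes.
H and C end up in different blocks, so they are distinguishable. For instance, the string 'bb' is accepted from only H.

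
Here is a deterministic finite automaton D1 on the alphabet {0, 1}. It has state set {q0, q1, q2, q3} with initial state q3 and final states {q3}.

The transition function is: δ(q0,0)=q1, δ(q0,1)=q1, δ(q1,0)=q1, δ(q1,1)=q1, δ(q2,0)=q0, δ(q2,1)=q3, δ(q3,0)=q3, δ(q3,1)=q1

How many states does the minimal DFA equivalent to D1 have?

2

Reachable states from the start: {q1,q3}. Unreachable: {q0,q2} — drop them.
Start with accepting vs non-accepting: {q3} | {q1}.
No further refinement is possible. Final partition (2 blocks): {q3} | {q1}.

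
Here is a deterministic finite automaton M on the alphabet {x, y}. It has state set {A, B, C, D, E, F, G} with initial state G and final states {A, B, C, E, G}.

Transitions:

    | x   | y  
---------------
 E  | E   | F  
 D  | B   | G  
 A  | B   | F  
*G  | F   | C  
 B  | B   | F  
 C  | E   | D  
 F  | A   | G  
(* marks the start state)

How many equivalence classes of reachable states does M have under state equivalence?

3

All states are reachable from the start state.
Initial partition by acceptance: {A,B,C,E,G} | {D,F}.
Split {A,B,C,E,G} by δ(·,x) → {A,B,C,E} and {G}.
No further refinement is possible. Final partition (3 blocks): {A,B,C,E} | {D,F} | {G}.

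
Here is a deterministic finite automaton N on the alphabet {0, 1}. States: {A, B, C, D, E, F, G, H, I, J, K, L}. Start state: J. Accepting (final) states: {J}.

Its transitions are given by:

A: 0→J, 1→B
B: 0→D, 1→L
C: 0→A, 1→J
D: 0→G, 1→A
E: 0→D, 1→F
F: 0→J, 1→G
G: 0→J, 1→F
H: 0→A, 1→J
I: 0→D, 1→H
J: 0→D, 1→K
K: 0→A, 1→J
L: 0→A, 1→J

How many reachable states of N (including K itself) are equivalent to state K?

Reachable states from the start: {A,B,D,F,G,J,K,L}. Unreachable: {C,E,H,I} — drop them.
P0 = {J} | {A,B,D,F,G,K,L}.
Split {A,B,D,F,G,K,L} by δ(·,0) → {B,D,K,L} and {A,F,G}.
Refine {B,D,K,L} on symbol 0: members go to different blocks, giving {D,K,L} and {B}.
Refine {D,K,L} on symbol 1: members go to different blocks, giving {K,L} and {D}.
Split {A,F,G} by δ(·,1) → {F,G} and {A}.
The partition is now stable with 6 blocks: {J} | {K,L} | {F,G} | {B} | {D} | {A}.
State K belongs to the block {K,L}, which has 2 states.

2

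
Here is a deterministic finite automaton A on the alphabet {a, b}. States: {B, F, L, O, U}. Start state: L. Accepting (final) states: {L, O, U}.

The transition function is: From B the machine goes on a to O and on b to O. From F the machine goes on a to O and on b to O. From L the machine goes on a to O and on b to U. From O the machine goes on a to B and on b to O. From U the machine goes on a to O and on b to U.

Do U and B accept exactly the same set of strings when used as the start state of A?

States {F} cannot be reached from the start state, so discard them.
P0 = {L,O,U} | {B}.
On input a, block {L,O,U} splits into {L,U} and {O}.
Stable partition: {L,U} | {B} | {O} — 3 equivalence classes.
U and B end up in different blocks, so they are distinguishable. For instance, the string 'ε' is accepted from only U.

No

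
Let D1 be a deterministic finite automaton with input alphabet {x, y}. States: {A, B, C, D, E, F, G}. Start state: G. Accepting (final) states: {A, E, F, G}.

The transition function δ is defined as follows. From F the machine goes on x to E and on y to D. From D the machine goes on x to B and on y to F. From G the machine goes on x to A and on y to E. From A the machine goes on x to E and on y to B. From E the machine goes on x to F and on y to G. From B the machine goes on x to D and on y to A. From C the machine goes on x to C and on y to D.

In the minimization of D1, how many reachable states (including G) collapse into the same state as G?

2

States {C} cannot be reached from the start state, so discard them.
Start with accepting vs non-accepting: {A,E,F,G} | {B,D}.
Split {A,E,F,G} by δ(·,y) → {A,F} and {E,G}.
Stable partition: {A,F} | {B,D} | {E,G} — 3 equivalence classes.
State G belongs to the block {E,G}, which has 2 states.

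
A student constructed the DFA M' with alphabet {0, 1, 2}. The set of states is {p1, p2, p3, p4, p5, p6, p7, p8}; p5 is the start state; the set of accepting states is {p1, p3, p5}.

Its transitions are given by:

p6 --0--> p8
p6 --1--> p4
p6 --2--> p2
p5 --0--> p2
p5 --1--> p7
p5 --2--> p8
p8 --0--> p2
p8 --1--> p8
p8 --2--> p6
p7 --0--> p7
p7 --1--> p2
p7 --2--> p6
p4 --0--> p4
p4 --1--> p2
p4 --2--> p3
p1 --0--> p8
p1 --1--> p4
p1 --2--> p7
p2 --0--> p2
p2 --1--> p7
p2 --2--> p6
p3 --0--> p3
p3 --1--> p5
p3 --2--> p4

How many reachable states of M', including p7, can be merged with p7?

3

States {p1} cannot be reached from the start state, so discard them.
Start with accepting vs non-accepting: {p3,p5} | {p2,p4,p6,p7,p8}.
On input 0, block {p3,p5} splits into {p3} and {p5}.
Refine {p2,p4,p6,p7,p8} on symbol 2: members go to different blocks, giving {p2,p6,p7,p8} and {p4}.
Split {p2,p6,p7,p8} by δ(·,1) → {p2,p7,p8} and {p6}.
No further refinement is possible. Final partition (5 blocks): {p3} | {p2,p7,p8} | {p5} | {p4} | {p6}.
State p7 belongs to the block {p2,p7,p8}, which has 3 states.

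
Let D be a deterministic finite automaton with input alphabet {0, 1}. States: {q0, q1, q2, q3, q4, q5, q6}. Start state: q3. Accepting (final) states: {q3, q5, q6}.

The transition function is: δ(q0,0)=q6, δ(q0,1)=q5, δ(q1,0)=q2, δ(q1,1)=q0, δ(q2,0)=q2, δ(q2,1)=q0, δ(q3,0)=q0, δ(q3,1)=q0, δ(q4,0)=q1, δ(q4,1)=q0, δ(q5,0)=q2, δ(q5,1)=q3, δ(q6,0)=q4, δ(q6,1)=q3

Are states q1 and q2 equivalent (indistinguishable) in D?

Yes

All states are reachable from the start state.
Start with accepting vs non-accepting: {q3,q5,q6} | {q0,q1,q2,q4}.
Refine {q3,q5,q6} on symbol 1: members go to different blocks, giving {q5,q6} and {q3}.
Refine {q0,q1,q2,q4} on symbol 0: members go to different blocks, giving {q1,q2,q4} and {q0}.
The partition is now stable with 4 blocks: {q5,q6} | {q1,q2,q4} | {q3} | {q0}.
q1 and q2 lie in the same block of the stable partition, so they are equivalent — no string distinguishes them.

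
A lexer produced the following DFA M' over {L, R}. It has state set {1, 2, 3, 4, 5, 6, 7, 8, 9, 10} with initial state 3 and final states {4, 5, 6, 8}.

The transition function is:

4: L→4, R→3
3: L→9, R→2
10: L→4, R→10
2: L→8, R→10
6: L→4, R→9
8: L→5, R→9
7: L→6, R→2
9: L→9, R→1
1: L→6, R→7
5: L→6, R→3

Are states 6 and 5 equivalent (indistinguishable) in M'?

Every state is reachable, so we keep all 10.
Initial partition by acceptance: {4,5,6,8} | {1,2,3,7,9,10}.
On input L, block {1,2,3,7,9,10} splits into {1,2,7,10} and {3,9}.
No further refinement is possible. Final partition (3 blocks): {4,5,6,8} | {1,2,7,10} | {3,9}.
6 and 5 lie in the same block of the stable partition, so they are equivalent — no string distinguishes them.

Yes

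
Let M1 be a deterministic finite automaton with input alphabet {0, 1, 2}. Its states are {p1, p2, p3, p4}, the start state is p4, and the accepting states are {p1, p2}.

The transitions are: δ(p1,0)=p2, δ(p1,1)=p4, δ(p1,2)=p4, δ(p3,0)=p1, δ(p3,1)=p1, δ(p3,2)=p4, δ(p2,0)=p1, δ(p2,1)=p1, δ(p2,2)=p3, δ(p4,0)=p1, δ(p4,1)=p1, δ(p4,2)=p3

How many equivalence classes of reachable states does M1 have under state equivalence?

3

Every state is reachable, so we keep all 4.
Initial partition by acceptance: {p1,p2} | {p3,p4}.
Split {p1,p2} by δ(·,1) → {p1} and {p2}.
The partition is now stable with 3 blocks: {p1} | {p3,p4} | {p2}.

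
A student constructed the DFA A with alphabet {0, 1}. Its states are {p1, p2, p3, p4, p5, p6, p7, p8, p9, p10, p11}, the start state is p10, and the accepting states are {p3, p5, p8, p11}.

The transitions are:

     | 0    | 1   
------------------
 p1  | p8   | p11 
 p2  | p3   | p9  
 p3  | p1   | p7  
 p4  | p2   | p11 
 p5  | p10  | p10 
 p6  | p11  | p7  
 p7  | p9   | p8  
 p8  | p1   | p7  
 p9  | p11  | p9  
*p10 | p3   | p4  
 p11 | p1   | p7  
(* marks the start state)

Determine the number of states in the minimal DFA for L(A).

First remove the unreachable states {p5,p6}; 9 states remain.
P0 = {p3,p8,p11} | {p1,p2,p4,p7,p9,p10}.
Refine {p1,p2,p4,p7,p9,p10} on symbol 0: members go to different blocks, giving {p1,p2,p9,p10} and {p4,p7}.
Split {p1,p2,p9,p10} by δ(·,1) → {p2,p9} and {p1} and {p10}.
Stable partition: {p3,p8,p11} | {p2,p9} | {p4,p7} | {p1} | {p10} — 5 equivalence classes.

5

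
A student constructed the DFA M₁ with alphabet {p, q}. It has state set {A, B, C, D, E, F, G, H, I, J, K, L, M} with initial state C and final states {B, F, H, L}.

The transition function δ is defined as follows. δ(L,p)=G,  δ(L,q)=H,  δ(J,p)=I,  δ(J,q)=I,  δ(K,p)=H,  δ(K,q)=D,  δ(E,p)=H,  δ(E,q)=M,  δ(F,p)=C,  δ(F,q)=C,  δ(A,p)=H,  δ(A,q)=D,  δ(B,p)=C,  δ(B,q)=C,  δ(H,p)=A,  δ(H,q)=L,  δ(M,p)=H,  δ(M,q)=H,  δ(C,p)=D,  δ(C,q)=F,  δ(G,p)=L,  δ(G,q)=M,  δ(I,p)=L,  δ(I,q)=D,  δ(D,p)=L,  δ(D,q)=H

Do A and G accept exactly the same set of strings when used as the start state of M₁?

Reachable states from the start: {A,C,D,F,G,H,L,M}. Unreachable: {B,E,I,J,K} — drop them.
Initial partition by acceptance: {F,H,L} | {A,C,D,G,M}.
On input q, block {F,H,L} splits into {H,L} and {F}.
Split {A,C,D,G,M} by δ(·,p) → {A,D,G,M} and {C}.
Refine {A,D,G,M} on symbol q: members go to different blocks, giving {A,G} and {D,M}.
No further refinement is possible. Final partition (5 blocks): {H,L} | {A,G} | {F} | {C} | {D,M}.
A and G lie in the same block of the stable partition, so they are equivalent — no string distinguishes them.

Yes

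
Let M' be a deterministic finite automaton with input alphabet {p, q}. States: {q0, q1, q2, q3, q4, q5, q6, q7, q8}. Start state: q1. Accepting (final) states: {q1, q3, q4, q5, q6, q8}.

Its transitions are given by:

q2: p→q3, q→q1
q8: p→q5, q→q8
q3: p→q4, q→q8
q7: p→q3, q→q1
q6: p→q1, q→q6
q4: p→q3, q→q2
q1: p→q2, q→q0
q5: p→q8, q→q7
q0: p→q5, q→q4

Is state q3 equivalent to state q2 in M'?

First remove the unreachable states {q6}; 8 states remain.
Start with accepting vs non-accepting: {q1,q3,q4,q5,q8} | {q0,q2,q7}.
Split {q1,q3,q4,q5,q8} by δ(·,p) → {q3,q4,q5,q8} and {q1}.
On input q, block {q3,q4,q5,q8} splits into {q3,q8} and {q4,q5}.
On input p, block {q0,q2,q7} splits into {q2,q7} and {q0}.
Stable partition: {q3,q8} | {q2,q7} | {q1} | {q4,q5} | {q0} — 5 equivalence classes.
q3 and q2 end up in different blocks, so they are distinguishable. For instance, the string 'ε' is accepted from only q3.

No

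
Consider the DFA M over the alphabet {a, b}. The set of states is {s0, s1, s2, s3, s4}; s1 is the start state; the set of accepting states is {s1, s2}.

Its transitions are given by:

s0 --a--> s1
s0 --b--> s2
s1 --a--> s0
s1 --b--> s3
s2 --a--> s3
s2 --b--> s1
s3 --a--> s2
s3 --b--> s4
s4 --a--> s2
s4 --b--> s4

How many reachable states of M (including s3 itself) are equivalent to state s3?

Initial partition by acceptance: {s1,s2} | {s0,s3,s4}.
Split {s1,s2} by δ(·,b) → {s1} and {s2}.
Refine {s0,s3,s4} on symbol a: members go to different blocks, giving {s3,s4} and {s0}.
The partition is now stable with 4 blocks: {s1} | {s3,s4} | {s2} | {s0}.
The equivalence class containing s3 is {s3,s4}, of size 2.

2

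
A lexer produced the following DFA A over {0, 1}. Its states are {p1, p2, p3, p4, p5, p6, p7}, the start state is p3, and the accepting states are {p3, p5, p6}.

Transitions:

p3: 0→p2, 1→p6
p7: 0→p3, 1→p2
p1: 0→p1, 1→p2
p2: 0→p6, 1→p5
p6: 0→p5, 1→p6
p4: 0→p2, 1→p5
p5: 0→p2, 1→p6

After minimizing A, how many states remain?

First remove the unreachable states {p1,p4,p7}; 4 states remain.
P0 = {p3,p5,p6} | {p2}.
On input 0, block {p3,p5,p6} splits into {p3,p5} and {p6}.
The partition is now stable with 3 blocks: {p3,p5} | {p2} | {p6}.

3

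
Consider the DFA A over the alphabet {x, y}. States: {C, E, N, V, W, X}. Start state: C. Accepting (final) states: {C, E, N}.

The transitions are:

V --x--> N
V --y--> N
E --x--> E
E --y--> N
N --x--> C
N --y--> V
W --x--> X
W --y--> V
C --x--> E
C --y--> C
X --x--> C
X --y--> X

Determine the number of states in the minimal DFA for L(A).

4

Reachable states from the start: {C,E,N,V}. Unreachable: {W,X} — drop them.
Initial partition by acceptance: {C,E,N} | {V}.
On input y, block {C,E,N} splits into {C,E} and {N}.
On input y, block {C,E} splits into {E} and {C}.
No further refinement is possible. Final partition (4 blocks): {E} | {V} | {N} | {C}.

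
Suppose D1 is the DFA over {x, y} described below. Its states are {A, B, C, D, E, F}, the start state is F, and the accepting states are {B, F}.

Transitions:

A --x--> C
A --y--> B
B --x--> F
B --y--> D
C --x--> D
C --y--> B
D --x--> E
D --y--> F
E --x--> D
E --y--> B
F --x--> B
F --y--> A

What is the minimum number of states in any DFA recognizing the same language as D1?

2

Initial partition by acceptance: {B,F} | {A,C,D,E}.
The partition is now stable with 2 blocks: {B,F} | {A,C,D,E}.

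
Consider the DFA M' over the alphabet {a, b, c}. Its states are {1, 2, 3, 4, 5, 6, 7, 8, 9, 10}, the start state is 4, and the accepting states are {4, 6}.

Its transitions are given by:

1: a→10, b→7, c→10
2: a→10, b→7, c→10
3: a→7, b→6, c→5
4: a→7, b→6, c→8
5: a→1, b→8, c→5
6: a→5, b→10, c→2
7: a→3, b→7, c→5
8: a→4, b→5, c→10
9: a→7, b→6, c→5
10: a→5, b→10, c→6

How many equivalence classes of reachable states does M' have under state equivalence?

8

Reachable states from the start: {1,2,3,4,5,6,7,8,10}. Unreachable: {9} — drop them.
P0 = {4,6} | {1,2,3,5,7,8,10}.
Split {4,6} by δ(·,b) → {4} and {6}.
Refine {1,2,3,5,7,8,10} on symbol a: members go to different blocks, giving {1,2,3,5,7,10} and {8}.
Refine {1,2,3,5,7,10} on symbol b: members go to different blocks, giving {1,2,7,10} and {3} and {5}.
On input a, block {1,2,7,10} splits into {1,2} and {7} and {10}.
No further refinement is possible. Final partition (8 blocks): {4} | {1,2} | {6} | {8} | {3} | {5} | {7} | {10}.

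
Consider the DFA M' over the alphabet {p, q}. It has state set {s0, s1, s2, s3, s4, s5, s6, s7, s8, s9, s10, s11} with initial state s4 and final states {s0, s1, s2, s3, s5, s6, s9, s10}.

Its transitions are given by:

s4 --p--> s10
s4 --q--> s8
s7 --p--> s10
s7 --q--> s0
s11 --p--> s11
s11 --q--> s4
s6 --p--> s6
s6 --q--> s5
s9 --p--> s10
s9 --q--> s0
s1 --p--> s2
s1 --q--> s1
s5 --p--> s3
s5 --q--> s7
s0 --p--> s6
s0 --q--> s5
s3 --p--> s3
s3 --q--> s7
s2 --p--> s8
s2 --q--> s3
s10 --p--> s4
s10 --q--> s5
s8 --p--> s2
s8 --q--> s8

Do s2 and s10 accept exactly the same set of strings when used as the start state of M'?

First remove the unreachable states {s1,s9,s11}; 9 states remain.
Initial partition by acceptance: {s0,s2,s3,s5,s6,s10} | {s4,s7,s8}.
On input p, block {s0,s2,s3,s5,s6,s10} splits into {s0,s3,s5,s6} and {s2,s10}.
Split {s0,s3,s5,s6} by δ(·,q) → {s0,s6} and {s3,s5}.
Split {s4,s7,s8} by δ(·,q) → {s4,s8} and {s7}.
No further refinement is possible. Final partition (5 blocks): {s0,s6} | {s4,s8} | {s2,s10} | {s3,s5} | {s7}.
s2 and s10 lie in the same block of the stable partition, so they are equivalent — no string distinguishes them.

Yes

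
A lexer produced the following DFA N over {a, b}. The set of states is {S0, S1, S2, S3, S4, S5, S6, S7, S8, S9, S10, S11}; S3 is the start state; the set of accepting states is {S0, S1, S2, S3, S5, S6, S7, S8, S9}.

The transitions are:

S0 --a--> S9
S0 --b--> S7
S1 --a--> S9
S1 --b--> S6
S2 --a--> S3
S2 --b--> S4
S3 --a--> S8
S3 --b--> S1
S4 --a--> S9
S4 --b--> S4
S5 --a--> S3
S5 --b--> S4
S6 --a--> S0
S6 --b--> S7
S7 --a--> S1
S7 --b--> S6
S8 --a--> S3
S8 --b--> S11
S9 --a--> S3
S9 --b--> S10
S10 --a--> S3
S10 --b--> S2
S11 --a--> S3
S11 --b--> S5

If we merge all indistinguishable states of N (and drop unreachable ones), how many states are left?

7

Every state is reachable, so we keep all 12.
Initial partition by acceptance: {S0,S1,S2,S3,S5,S6,S7,S8,S9} | {S4,S10,S11}.
Refine {S0,S1,S2,S3,S5,S6,S7,S8,S9} on symbol b: members go to different blocks, giving {S0,S1,S3,S6,S7} and {S2,S5,S8,S9}.
On input a, block {S0,S1,S3,S6,S7} splits into {S0,S1,S3} and {S6,S7}.
Refine {S0,S1,S3} on symbol b: members go to different blocks, giving {S0,S1} and {S3}.
Split {S4,S10,S11} by δ(·,a) → {S10,S11} and {S4}.
On input b, block {S2,S5,S8,S9} splits into {S2,S5} and {S8,S9}.
No further refinement is possible. Final partition (7 blocks): {S0,S1} | {S10,S11} | {S2,S5} | {S6,S7} | {S3} | {S4} | {S8,S9}.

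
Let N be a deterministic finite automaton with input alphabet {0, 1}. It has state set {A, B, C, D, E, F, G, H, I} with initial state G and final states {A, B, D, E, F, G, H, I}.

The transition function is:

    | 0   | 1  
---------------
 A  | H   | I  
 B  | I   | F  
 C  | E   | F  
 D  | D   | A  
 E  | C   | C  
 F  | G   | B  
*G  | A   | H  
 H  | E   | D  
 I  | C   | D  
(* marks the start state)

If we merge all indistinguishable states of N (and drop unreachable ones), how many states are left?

9

Every state is reachable, so we keep all 9.
Initial partition by acceptance: {A,B,D,E,F,G,H,I} | {C}.
On input 0, block {A,B,D,E,F,G,H,I} splits into {A,B,D,F,G,H} and {E,I}.
Split {A,B,D,F,G,H} by δ(·,0) → {A,D,F,G} and {B,H}.
Refine {A,D,F,G} on symbol 0: members go to different blocks, giving {D,F,G} and {A}.
Refine {D,F,G} on symbol 0: members go to different blocks, giving {D,F} and {G}.
Split {D,F} by δ(·,0) → {D} and {F}.
Split {E,I} by δ(·,1) → {E} and {I}.
On input 0, block {B,H} splits into {B} and {H}.
No further refinement is possible. Final partition (9 blocks): {D} | {C} | {E} | {B} | {A} | {G} | {F} | {I} | {H}.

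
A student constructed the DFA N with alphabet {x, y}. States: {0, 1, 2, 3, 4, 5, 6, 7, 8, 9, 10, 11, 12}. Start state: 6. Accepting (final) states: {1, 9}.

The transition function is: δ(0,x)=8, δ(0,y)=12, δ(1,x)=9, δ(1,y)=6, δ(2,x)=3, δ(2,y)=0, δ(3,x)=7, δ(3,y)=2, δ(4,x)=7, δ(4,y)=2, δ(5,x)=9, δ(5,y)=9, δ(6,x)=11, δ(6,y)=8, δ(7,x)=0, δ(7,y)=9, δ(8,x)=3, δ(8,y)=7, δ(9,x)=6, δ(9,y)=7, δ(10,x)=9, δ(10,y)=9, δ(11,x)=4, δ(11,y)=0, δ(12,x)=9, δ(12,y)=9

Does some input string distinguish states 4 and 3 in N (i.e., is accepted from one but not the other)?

No

First remove the unreachable states {1,5,10}; 10 states remain.
Start with accepting vs non-accepting: {9} | {0,2,3,4,6,7,8,11,12}.
On input x, block {0,2,3,4,6,7,8,11,12} splits into {0,2,3,4,6,7,8,11} and {12}.
Refine {0,2,3,4,6,7,8,11} on symbol y: members go to different blocks, giving {2,3,4,6,8,11} and {0} and {7}.
Split {2,3,4,6,8,11} by δ(·,x) → {2,6,8,11} and {3,4}.
Split {2,6,8,11} by δ(·,x) → {2,8,11} and {6}.
Refine {2,8,11} on symbol y: members go to different blocks, giving {2,11} and {8}.
Stable partition: {9} | {2,11} | {12} | {0} | {7} | {3,4} | {6} | {8} — 8 equivalence classes.
4 and 3 lie in the same block of the stable partition, so they are equivalent — no string distinguishes them.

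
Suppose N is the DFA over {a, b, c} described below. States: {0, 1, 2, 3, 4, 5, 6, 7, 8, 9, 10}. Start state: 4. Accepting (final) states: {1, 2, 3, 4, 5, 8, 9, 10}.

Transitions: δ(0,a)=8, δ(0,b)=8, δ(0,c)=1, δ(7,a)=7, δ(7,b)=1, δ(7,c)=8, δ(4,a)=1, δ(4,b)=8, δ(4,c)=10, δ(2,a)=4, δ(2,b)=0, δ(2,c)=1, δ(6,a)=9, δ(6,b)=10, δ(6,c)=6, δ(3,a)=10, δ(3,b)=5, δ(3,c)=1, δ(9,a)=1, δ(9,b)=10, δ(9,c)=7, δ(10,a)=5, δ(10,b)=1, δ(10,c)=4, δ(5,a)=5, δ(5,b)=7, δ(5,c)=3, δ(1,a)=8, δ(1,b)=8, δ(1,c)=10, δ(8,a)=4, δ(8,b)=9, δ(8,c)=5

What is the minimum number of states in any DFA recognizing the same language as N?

States {0,2,6} cannot be reached from the start state, so discard them.
P0 = {1,3,4,5,8,9,10} | {7}.
Split {1,3,4,5,8,9,10} by δ(·,b) → {1,3,4,8,9,10} and {5}.
Refine {1,3,4,8,9,10} on symbol a: members go to different blocks, giving {1,3,4,8,9} and {10}.
Split {1,3,4,8,9} by δ(·,a) → {1,4,8,9} and {3}.
Refine {1,4,8,9} on symbol b: members go to different blocks, giving {1,4,8} and {9}.
On input b, block {1,4,8} splits into {1,4} and {8}.
Refine {1,4} on symbol a: members go to different blocks, giving {1} and {4}.
Stable partition: {1} | {7} | {5} | {10} | {3} | {9} | {8} | {4} — 8 equivalence classes.

8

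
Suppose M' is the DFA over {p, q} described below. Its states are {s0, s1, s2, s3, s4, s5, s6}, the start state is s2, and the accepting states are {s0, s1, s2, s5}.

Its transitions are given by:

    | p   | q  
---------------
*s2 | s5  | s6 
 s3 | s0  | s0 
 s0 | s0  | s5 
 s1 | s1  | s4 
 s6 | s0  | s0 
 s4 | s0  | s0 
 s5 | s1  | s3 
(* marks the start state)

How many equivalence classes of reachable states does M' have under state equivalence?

3

All states are reachable from the start state.
P0 = {s0,s1,s2,s5} | {s3,s4,s6}.
Split {s0,s1,s2,s5} by δ(·,q) → {s1,s2,s5} and {s0}.
The partition is now stable with 3 blocks: {s1,s2,s5} | {s3,s4,s6} | {s0}.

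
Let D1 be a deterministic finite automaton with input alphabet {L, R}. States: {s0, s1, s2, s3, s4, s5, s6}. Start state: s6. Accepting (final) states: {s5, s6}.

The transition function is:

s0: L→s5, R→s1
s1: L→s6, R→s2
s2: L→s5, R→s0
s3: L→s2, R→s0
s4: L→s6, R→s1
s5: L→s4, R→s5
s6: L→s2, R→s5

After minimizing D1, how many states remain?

States {s3} cannot be reached from the start state, so discard them.
Initial partition by acceptance: {s5,s6} | {s0,s1,s2,s4}.
The partition is now stable with 2 blocks: {s5,s6} | {s0,s1,s2,s4}.

2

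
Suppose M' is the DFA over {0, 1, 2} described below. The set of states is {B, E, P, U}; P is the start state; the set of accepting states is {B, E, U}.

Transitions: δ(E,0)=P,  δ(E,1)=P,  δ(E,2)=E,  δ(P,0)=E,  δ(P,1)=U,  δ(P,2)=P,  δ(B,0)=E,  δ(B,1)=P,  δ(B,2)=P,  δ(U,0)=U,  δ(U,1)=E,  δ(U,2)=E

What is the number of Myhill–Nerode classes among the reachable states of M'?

3

Reachable states from the start: {E,P,U}. Unreachable: {B} — drop them.
P0 = {E,U} | {P}.
On input 0, block {E,U} splits into {U} and {E}.
The partition is now stable with 3 blocks: {U} | {P} | {E}.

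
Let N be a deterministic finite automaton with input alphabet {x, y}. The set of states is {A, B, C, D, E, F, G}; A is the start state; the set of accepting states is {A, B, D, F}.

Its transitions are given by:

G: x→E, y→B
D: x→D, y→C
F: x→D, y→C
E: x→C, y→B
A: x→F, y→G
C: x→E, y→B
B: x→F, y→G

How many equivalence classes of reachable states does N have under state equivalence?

Every state is reachable, so we keep all 7.
P0 = {A,B,D,F} | {C,E,G}.
The partition is now stable with 2 blocks: {A,B,D,F} | {C,E,G}.

2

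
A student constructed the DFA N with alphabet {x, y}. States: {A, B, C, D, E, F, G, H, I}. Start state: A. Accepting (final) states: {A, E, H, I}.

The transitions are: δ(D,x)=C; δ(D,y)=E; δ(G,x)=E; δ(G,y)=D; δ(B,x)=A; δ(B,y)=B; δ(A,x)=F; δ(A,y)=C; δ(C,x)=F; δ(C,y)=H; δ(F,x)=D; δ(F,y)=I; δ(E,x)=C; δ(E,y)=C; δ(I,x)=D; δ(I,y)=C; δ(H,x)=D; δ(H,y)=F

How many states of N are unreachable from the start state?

No path from A leads to B, G; the other 7 states are all reachable.

2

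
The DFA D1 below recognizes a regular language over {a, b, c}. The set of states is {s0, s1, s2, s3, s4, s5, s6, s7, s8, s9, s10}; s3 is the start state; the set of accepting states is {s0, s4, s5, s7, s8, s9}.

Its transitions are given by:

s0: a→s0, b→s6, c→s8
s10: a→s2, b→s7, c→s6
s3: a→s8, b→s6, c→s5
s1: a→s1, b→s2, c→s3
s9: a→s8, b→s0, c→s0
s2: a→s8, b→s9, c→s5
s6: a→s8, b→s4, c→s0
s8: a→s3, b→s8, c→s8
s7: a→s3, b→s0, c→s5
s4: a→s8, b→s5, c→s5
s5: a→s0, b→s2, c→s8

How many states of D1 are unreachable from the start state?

BFS from s3 reaches {s0, s2, s3, s4, s5, s6, s8, s9}; the 3 state(s) s1, s7, s10 are never visited.

3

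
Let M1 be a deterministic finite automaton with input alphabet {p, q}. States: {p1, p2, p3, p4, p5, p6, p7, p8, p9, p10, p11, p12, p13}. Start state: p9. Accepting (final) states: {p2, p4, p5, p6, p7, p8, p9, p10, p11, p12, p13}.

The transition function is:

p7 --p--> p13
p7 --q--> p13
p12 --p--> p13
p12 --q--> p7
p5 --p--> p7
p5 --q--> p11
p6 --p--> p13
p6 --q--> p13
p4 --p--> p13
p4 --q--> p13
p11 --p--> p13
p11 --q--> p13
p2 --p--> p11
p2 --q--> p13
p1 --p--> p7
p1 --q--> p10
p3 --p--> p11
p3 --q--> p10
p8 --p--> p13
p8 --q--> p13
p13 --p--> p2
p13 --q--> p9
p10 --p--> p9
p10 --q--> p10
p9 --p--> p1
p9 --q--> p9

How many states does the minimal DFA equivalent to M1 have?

First remove the unreachable states {p3,p4,p5,p6,p8,p12}; 7 states remain.
Initial partition by acceptance: {p2,p7,p9,p10,p11,p13} | {p1}.
Split {p2,p7,p9,p10,p11,p13} by δ(·,p) → {p2,p7,p10,p11,p13} and {p9}.
Refine {p2,p7,p10,p11,p13} on symbol p: members go to different blocks, giving {p2,p7,p11,p13} and {p10}.
Split {p2,p7,p11,p13} by δ(·,q) → {p2,p7,p11} and {p13}.
Refine {p2,p7,p11} on symbol p: members go to different blocks, giving {p7,p11} and {p2}.
Stable partition: {p7,p11} | {p1} | {p9} | {p10} | {p13} | {p2} — 6 equivalence classes.

6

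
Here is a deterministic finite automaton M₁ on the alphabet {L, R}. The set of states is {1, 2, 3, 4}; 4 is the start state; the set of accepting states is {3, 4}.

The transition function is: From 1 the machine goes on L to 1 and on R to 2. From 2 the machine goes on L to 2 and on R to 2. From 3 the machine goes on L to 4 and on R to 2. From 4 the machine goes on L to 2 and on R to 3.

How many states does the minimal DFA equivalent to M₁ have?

3

First remove the unreachable states {1}; 3 states remain.
Initial partition by acceptance: {3,4} | {2}.
Refine {3,4} on symbol L: members go to different blocks, giving {3} and {4}.
Stable partition: {3} | {2} | {4} — 3 equivalence classes.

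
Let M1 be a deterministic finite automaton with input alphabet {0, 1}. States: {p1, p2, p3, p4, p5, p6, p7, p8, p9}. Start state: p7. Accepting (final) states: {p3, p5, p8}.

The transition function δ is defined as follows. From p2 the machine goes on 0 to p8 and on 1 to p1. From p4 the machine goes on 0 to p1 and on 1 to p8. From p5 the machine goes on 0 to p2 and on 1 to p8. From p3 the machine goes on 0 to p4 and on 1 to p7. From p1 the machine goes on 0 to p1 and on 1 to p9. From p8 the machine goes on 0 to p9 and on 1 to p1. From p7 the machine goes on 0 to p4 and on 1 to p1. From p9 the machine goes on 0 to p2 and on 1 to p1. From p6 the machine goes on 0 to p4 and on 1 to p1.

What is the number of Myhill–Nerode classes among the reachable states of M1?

6

First remove the unreachable states {p3,p5,p6}; 6 states remain.
P0 = {p8} | {p1,p2,p4,p7,p9}.
On input 0, block {p1,p2,p4,p7,p9} splits into {p1,p4,p7,p9} and {p2}.
Split {p1,p4,p7,p9} by δ(·,0) → {p1,p4,p7} and {p9}.
On input 1, block {p1,p4,p7} splits into {p1} and {p4} and {p7}.
The partition is now stable with 6 blocks: {p8} | {p1} | {p2} | {p9} | {p4} | {p7}.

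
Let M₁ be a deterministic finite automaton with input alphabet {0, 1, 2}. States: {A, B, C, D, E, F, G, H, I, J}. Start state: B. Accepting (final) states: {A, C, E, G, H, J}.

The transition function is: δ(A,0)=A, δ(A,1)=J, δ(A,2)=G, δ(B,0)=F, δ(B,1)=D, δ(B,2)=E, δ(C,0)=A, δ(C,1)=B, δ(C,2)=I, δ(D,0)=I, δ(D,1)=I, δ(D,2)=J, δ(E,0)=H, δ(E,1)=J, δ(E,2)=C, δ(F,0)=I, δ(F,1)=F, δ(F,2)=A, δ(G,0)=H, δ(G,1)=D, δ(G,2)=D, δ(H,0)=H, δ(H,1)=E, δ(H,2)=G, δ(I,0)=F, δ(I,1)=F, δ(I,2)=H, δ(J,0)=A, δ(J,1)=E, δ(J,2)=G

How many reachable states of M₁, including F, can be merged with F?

All states are reachable from the start state.
Start with accepting vs non-accepting: {A,C,E,G,H,J} | {B,D,F,I}.
Refine {A,C,E,G,H,J} on symbol 1: members go to different blocks, giving {A,E,H,J} and {C,G}.
Stable partition: {A,E,H,J} | {B,D,F,I} | {C,G} — 3 equivalence classes.
State F belongs to the block {B,D,F,I}, which has 4 states.

4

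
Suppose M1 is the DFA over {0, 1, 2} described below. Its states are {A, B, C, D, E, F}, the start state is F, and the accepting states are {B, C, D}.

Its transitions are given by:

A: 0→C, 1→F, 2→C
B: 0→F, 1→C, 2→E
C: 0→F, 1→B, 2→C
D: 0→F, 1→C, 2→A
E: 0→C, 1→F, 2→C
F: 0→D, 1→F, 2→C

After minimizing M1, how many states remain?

4

Every state is reachable, so we keep all 6.
Start with accepting vs non-accepting: {B,C,D} | {A,E,F}.
On input 2, block {B,C,D} splits into {B,D} and {C}.
Split {A,E,F} by δ(·,0) → {A,E} and {F}.
No further refinement is possible. Final partition (4 blocks): {B,D} | {A,E} | {C} | {F}.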